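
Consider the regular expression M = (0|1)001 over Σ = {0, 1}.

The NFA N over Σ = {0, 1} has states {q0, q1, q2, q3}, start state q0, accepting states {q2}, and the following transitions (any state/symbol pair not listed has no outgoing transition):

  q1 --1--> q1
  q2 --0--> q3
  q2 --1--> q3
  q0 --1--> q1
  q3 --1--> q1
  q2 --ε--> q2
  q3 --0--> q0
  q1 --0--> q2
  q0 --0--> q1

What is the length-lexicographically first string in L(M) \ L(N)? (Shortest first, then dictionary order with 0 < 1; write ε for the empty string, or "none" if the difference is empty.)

The string 0001 is accepted by M but not by N.
No shorter string lies in the difference, and 0001 is the lexicographically first length-4 string in L(M) \ L(N).

0001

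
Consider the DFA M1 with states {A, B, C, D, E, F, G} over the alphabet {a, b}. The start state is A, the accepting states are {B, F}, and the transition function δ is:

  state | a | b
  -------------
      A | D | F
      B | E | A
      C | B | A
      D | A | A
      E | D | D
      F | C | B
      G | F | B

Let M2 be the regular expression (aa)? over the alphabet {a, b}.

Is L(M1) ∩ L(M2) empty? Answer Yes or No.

Converting the expression M2 to a DFA (subset construction, then merging equivalent states) gives the minimal DFA with states {r0, r1, r2, r3}, start state r0, accepting states {r0, r3} and transitions r0: a→r1, b→r2; r1: a→r3, b→r2; r2: a→r2, b→r2; r3: a→r2, b→r2.
Exploring the product automaton M1 × M2 from the start pair (A, r0), following both machines on each input symbol, reaches 9 state pairs: (A, r0), (D, r1), (F, r2), (A, r3), (A, r2), (C, r2), (B, r2), (D, r2), (E, r2).
M1 accepts in {B, F} and M2 accepts in {r0, r3}; no reachable pair has both components accepting, so no string drives both machines to acceptance simultaneously and L(M1) ∩ L(M2) = ∅.
So no string is accepted by both, and the intersection is empty.

Yes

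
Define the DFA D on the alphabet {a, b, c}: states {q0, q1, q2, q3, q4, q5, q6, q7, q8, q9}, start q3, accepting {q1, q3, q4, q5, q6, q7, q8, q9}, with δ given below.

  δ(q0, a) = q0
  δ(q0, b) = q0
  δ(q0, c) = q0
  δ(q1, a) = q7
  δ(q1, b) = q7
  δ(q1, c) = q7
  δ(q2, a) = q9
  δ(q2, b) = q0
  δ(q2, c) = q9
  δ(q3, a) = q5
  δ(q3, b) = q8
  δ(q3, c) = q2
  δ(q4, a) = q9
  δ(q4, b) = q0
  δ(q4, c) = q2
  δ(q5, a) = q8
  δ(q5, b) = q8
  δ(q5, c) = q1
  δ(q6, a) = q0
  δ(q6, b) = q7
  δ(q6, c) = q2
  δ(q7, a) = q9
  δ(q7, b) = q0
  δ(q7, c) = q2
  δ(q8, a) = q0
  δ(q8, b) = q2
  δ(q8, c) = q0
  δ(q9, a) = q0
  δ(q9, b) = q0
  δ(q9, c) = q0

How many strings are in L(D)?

The useful subgraph on states {q1, q2, q3, q5, q7, q8, q9} is acyclic, so L(D) is finite; the longest accepting path visits 6 useful states, giving maximum string length 5.
Counting accepting paths from q3 by length: 1 of length 0, 2 of length 1, 5 of length 2, 5 of length 3, 7 of length 4, 6 of length 5. Total 26.

26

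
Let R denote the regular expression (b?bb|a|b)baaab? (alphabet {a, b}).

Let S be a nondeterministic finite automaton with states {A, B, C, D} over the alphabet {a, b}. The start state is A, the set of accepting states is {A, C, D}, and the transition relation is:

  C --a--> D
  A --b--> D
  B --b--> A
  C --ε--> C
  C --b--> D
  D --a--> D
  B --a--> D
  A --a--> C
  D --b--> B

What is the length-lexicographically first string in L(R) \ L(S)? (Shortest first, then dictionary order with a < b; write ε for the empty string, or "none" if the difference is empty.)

abaaab

The string abaaab is accepted by R but not by S.
No shorter string lies in the difference, and abaaab is the lexicographically first length-6 string in L(R) \ L(S).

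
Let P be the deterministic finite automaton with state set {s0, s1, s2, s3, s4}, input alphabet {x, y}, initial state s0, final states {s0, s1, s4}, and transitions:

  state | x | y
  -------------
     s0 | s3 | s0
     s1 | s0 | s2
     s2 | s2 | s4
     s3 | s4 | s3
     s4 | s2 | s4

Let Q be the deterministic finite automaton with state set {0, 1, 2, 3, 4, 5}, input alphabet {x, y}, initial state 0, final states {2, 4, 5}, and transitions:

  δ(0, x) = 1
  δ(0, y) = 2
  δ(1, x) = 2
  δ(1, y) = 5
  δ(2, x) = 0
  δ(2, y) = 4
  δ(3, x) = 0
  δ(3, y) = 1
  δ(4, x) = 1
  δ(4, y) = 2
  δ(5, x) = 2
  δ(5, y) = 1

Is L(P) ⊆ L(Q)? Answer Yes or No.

The empty string ε is in L(P) but not in L(Q).
So L(P) ⊄ L(Q).

No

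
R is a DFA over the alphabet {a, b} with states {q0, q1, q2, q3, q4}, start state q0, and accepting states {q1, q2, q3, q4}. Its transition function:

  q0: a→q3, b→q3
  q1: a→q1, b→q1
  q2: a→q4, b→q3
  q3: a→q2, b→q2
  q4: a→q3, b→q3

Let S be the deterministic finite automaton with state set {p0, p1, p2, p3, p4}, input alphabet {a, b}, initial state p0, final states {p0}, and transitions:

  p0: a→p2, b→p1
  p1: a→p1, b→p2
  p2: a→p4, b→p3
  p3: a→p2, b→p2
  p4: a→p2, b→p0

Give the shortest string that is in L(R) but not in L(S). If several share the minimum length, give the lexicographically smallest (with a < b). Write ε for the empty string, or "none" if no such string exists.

a

The string a is accepted by R but not by S.
No shorter string lies in the difference, and a is the lexicographically first length-1 string in L(R) \ L(S).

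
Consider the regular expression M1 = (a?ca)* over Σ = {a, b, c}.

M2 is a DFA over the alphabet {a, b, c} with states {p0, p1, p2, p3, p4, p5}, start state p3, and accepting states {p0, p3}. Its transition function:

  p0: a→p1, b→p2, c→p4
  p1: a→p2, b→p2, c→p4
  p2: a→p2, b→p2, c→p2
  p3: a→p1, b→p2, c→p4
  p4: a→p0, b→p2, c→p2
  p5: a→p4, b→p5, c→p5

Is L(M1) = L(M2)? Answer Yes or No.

Yes

Converting the expression M1 to a DFA (subset construction, then merging equivalent states) gives the minimal DFA with states {r0, r1, r2, r3}, start state r0, accepting states {r0} and transitions r0: a→r1, b→r2, c→r3; r1: a→r2, b→r2, c→r3; r2: a→r2, b→r2, c→r2; r3: a→r0, b→r2, c→r2.
Exploring the product automaton M1 × M2 from the start pair (r0, p3), following both machines on each input symbol, reaches 5 state pairs: (r0, p3), (r1, p1), (r2, p2), (r3, p4), (r0, p0).
M1 accepts in {r0} and M2 accepts in {p0, p3}. In every reachable pair the two components are either both accepting — (r0, p3), (r0, p0) — or both non-accepting, so no string is accepted by exactly one of the machines: L(M1) \ L(M2) and L(M2) \ L(M1) are both empty.
Hence every string is accepted by M1 iff it is accepted by M2, and the two languages coincide.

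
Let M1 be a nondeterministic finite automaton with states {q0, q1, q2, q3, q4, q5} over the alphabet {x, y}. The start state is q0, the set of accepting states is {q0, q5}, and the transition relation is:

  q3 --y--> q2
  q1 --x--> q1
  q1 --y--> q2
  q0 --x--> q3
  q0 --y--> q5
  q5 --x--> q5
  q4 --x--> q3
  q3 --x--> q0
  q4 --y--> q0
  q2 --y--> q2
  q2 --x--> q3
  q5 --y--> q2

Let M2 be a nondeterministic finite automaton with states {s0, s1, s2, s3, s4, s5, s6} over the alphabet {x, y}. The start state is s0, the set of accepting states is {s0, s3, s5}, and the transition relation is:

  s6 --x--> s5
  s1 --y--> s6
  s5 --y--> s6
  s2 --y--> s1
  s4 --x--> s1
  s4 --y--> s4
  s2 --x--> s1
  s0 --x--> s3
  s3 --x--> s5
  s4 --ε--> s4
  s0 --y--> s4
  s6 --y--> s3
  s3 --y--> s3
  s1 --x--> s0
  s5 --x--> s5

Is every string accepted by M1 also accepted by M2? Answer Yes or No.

No

The string y is in L(M1) but not in L(M2).
So L(M1) ⊄ L(M2).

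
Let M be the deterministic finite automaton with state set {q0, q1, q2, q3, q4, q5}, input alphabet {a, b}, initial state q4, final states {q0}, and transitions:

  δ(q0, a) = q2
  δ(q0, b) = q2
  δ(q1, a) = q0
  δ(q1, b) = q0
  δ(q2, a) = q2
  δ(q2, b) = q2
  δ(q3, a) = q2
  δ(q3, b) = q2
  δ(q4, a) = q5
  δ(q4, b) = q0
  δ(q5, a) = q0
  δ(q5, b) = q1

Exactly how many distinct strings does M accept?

4

The useful subgraph on states {q0, q1, q4, q5} is acyclic, so L(M) is finite; the longest accepting path visits 4 useful states, giving maximum string length 3.
Counting accepting paths from q4 by length: 1 of length 1, 1 of length 2, 2 of length 3. Total 4.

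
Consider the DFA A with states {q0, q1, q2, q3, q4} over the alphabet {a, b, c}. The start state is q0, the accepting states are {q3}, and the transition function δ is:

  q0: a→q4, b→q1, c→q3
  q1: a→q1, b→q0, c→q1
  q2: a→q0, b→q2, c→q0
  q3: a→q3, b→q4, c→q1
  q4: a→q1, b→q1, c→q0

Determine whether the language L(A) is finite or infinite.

State q0 is reachable from the start and can reach an accepting state, and it lies on the cycle q0 → q1 → q0.
Traversing that cycle any number of times yields accepted strings of unbounded length, so the language is infinite.

infinite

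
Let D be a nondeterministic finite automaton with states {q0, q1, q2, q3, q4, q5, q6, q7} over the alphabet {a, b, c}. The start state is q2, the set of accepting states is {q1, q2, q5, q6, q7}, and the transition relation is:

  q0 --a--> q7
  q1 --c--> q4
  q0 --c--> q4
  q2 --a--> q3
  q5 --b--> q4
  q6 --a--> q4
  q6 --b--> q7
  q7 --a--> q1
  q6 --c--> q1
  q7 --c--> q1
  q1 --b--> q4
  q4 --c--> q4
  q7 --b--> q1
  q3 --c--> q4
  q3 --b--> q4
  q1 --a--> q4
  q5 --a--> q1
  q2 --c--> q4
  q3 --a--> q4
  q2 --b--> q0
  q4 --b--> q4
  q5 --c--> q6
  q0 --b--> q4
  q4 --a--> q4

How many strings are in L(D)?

5

The useful subgraph on states {q0, q1, q2, q7} is acyclic, so L(D) is finite; the longest accepting path visits 4 useful states, giving maximum string length 3.
Counting accepting paths from q2 by length: 1 of length 0, 1 of length 2, 3 of length 3. Total 5.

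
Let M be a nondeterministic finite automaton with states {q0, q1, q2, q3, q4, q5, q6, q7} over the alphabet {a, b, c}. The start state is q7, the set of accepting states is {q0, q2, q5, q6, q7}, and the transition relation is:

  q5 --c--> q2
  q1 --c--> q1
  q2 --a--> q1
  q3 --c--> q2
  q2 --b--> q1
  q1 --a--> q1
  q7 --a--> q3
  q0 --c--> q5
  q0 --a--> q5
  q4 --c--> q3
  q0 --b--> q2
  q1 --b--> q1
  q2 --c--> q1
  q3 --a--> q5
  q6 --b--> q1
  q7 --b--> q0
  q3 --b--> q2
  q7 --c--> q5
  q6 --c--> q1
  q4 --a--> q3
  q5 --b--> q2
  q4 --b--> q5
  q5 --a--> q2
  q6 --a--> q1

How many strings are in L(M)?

The useful subgraph on states {q0, q2, q3, q5, q7} is acyclic, so L(M) is finite; the longest accepting path visits 4 useful states, giving maximum string length 3.
Counting accepting paths from q7 by length: 1 of length 0, 2 of length 1, 9 of length 2, 9 of length 3. Total 21.

21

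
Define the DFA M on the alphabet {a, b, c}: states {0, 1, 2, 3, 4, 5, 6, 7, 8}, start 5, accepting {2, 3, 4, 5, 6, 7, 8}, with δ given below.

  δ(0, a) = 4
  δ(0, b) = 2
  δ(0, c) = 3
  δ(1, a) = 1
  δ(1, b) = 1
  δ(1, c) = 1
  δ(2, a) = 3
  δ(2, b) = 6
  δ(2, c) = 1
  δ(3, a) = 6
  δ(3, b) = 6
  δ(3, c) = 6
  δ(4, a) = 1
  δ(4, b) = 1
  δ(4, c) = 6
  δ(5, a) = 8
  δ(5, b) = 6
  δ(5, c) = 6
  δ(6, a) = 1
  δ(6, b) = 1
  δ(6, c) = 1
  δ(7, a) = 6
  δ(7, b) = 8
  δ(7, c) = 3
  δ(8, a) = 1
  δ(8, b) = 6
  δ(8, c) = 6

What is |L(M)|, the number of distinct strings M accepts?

6

The useful subgraph on states {5, 6, 8} is acyclic, so L(M) is finite; the longest accepting path visits 3 useful states, giving maximum string length 2.
Counting accepting paths from 5 by length: 1 of length 0, 3 of length 1, 2 of length 2. Total 6.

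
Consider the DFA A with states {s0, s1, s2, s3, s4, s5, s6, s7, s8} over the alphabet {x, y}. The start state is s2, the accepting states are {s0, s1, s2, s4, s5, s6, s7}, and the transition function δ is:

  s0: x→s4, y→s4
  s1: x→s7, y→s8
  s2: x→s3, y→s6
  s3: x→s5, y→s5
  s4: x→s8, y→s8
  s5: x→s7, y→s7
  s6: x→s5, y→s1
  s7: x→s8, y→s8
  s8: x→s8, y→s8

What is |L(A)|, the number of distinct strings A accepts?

The useful subgraph on states {s1, s2, s3, s5, s6, s7} is acyclic, so L(A) is finite; the longest accepting path visits 4 useful states, giving maximum string length 3.
Counting accepting paths from s2 by length: 1 of length 0, 1 of length 1, 4 of length 2, 7 of length 3. Total 13.

13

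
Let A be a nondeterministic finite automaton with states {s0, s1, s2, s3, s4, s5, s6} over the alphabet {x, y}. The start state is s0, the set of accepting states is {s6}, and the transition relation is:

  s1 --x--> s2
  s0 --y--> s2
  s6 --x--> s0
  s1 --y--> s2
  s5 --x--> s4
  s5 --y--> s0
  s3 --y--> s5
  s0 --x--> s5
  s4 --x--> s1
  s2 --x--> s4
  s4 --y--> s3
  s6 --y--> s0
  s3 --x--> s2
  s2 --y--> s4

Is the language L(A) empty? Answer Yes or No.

Yes

The states reachable from the start state are {s0, s1, s2, s3, s4, s5}.
None of the accepting states {s6} is reachable, so no string is accepted and L(A) = ∅.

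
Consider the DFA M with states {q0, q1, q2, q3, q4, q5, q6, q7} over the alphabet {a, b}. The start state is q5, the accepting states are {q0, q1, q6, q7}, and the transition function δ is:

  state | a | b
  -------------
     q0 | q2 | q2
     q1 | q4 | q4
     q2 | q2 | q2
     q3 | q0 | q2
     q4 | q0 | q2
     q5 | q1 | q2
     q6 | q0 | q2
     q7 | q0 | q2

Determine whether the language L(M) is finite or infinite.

The useful states (reachable from q5 and able to reach an accepting state) are {q0, q1, q4, q5}.
Restricted to these states the transition graph has no cycle, so every accepting path has bounded length and L is finite.

finite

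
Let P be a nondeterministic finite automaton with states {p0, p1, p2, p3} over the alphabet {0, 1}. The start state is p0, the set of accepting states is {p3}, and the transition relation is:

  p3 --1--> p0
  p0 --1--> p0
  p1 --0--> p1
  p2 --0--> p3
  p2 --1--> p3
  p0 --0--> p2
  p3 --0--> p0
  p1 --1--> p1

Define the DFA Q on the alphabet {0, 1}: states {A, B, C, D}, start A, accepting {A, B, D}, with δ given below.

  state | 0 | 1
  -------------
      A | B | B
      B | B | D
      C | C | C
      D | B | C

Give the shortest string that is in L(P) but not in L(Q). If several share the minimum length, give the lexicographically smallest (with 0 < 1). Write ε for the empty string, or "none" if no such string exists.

The string 01100 is accepted by P but not by Q.
No shorter string lies in the difference, and 01100 is the lexicographically first length-5 string in L(P) \ L(Q).

01100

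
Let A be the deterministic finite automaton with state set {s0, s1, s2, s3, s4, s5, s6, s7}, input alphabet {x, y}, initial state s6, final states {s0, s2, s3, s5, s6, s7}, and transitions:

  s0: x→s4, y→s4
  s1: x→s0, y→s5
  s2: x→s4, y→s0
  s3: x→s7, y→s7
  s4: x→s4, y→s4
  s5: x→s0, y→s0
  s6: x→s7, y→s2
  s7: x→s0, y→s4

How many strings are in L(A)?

5

The useful subgraph on states {s0, s2, s6, s7} is acyclic, so L(A) is finite; the longest accepting path visits 3 useful states, giving maximum string length 2.
Counting accepting paths from s6 by length: 1 of length 0, 2 of length 1, 2 of length 2. Total 5.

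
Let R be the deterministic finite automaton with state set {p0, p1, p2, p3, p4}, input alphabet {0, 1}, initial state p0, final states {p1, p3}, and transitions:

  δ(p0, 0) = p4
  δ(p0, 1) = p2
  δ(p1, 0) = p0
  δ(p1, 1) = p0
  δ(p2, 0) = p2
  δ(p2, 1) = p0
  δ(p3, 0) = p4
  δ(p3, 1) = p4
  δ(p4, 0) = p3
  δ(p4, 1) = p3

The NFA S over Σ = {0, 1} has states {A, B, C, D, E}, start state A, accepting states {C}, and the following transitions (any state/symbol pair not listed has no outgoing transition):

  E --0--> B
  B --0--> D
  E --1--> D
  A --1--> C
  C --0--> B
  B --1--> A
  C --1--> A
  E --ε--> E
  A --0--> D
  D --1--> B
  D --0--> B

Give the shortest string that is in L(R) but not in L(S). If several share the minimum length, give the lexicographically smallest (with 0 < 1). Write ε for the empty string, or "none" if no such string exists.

00

The string 00 is accepted by R but not by S.
No shorter string lies in the difference, and 00 is the lexicographically first length-2 string in L(R) \ L(S).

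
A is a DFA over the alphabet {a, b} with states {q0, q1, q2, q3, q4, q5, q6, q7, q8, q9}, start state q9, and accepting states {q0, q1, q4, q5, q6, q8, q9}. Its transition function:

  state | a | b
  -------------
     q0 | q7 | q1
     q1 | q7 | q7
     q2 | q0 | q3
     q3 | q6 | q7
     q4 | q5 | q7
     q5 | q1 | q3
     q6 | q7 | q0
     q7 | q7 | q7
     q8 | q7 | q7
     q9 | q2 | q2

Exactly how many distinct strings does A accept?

The useful subgraph on states {q0, q1, q2, q3, q6, q9} is acyclic, so L(A) is finite; the longest accepting path visits 6 useful states, giving maximum string length 5.
Counting accepting paths from q9 by length: 1 of length 0, 2 of length 2, 4 of length 3, 2 of length 4, 2 of length 5. Total 11.

11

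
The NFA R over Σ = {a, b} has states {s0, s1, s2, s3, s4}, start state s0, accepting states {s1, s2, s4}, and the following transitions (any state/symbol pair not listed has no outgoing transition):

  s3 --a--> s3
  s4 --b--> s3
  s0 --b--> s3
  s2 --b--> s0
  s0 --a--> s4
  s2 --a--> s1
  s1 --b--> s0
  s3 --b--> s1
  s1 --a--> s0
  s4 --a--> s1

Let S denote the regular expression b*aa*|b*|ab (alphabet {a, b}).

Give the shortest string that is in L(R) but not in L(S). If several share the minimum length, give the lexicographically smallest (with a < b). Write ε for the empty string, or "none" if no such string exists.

The string abb is accepted by R but not by S.
No shorter string lies in the difference, and abb is the lexicographically first length-3 string in L(R) \ L(S).

abb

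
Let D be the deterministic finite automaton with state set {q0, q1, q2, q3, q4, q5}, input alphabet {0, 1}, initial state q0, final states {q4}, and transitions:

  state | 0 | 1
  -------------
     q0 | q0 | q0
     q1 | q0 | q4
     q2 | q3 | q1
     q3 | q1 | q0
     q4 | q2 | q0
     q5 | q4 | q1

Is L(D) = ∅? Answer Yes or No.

Yes

The states reachable from the start state are {q0}.
None of the accepting states {q4} is reachable, so no string is accepted and L(D) = ∅.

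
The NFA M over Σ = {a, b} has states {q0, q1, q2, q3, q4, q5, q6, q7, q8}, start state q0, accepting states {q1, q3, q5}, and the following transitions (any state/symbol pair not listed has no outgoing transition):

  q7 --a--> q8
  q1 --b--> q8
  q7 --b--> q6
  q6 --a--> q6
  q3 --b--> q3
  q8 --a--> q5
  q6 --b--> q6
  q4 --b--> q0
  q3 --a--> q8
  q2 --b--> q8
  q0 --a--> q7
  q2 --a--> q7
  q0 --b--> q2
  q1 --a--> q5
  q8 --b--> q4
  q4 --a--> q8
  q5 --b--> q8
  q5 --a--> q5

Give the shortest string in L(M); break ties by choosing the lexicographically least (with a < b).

A breadth-first search from q0 reaches an accepting state first via the path q0 → q7 → q8 → q5 on input aaa.
No string of length < 3 is accepted (BFS exhausts all shorter strings without reaching an accepting state), and aaa is the lexicographically least accepting string of length 3.

aaa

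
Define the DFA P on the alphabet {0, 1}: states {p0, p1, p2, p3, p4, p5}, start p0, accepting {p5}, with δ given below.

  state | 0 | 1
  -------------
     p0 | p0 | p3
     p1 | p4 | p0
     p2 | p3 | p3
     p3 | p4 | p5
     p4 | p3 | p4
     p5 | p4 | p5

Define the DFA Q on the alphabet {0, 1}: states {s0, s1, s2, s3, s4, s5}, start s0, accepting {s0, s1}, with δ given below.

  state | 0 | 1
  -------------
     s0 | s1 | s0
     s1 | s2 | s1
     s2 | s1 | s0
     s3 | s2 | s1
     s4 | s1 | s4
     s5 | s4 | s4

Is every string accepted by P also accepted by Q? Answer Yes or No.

Yes

Exploring the product automaton P × Q from the start pair (p0, s0), following both machines on each input symbol, reaches 11 state pairs: (p0, s0), (p0, s1), (p3, s0), (p0, s2), (p3, s1), (p4, s1), (p5, s0), (p4, s2), (p5, s1), (p3, s2), (p4, s0).
P accepts in {p5} and Q accepts in {s0, s1}. The reachable pairs whose P-component is accepting are (p5, s0), (p5, s1); in each of them the Q-component is accepting too, so the product for L(P) \ L(Q) (P-component accepting, Q-component rejecting) has no reachable accepting pair and the difference is empty.
Hence every string in L(P) is also in L(Q).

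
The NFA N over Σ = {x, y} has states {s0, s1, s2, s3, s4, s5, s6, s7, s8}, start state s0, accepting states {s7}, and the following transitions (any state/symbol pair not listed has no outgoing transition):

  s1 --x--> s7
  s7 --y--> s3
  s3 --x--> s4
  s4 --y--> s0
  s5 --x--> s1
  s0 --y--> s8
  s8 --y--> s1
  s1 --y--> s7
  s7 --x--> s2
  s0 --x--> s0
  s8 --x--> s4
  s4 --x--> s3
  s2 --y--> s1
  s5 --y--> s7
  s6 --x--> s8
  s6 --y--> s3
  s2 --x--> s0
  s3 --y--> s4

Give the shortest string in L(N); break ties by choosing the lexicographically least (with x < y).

A breadth-first search from s0 reaches an accepting state first via the path s0 → s8 → s1 → s7 on input yyx.
No string of length < 3 is accepted (BFS exhausts all shorter strings without reaching an accepting state), and yyx is the lexicographically least accepting string of length 3.

yyx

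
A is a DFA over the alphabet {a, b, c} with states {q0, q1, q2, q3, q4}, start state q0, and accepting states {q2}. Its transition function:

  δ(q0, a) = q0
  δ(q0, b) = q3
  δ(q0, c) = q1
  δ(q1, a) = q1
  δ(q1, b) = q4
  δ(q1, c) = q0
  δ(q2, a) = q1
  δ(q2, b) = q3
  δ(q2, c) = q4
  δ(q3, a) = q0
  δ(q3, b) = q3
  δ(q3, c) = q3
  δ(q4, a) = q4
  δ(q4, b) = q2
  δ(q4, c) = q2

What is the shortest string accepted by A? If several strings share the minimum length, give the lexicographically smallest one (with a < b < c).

cbb

A breadth-first search from q0 reaches an accepting state first via the path q0 → q1 → q4 → q2 on input cbb.
No string of length < 3 is accepted (BFS exhausts all shorter strings without reaching an accepting state), and cbb is the lexicographically least accepting string of length 3.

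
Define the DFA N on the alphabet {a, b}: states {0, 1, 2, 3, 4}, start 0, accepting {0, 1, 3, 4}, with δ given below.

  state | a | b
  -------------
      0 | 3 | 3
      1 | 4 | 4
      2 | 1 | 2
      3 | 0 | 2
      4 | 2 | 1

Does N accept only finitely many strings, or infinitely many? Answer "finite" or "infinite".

infinite

State 0 is reachable from the start and can reach an accepting state, and it lies on the cycle 0 → 3 → 0.
Traversing that cycle any number of times yields accepted strings of unbounded length, so the language is infinite.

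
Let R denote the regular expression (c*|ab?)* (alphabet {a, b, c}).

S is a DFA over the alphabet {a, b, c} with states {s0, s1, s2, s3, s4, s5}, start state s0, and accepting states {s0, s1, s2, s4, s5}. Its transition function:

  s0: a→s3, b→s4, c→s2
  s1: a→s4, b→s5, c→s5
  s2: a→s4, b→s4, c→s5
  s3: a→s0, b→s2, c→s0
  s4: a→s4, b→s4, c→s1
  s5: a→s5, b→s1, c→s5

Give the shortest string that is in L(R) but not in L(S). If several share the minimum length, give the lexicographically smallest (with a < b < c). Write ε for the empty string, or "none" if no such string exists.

The string a is accepted by R but not by S.
No shorter string lies in the difference, and a is the lexicographically first length-1 string in L(R) \ L(S).

a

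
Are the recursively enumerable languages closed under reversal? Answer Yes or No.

Reverse the input and run the recogniser for L on it; this accepts exactly Lᴿ.
So the recursively enumerable languages are closed under reversal.

Yes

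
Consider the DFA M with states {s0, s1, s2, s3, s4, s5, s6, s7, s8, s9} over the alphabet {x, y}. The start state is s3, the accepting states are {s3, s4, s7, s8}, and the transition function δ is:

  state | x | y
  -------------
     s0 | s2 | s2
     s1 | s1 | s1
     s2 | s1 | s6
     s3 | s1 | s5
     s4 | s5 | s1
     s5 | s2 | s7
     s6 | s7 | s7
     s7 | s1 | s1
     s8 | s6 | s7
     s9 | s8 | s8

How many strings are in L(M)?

The useful subgraph on states {s2, s3, s5, s6, s7} is acyclic, so L(M) is finite; the longest accepting path visits 5 useful states, giving maximum string length 4.
Counting accepting paths from s3 by length: 1 of length 0, 1 of length 2, 2 of length 4. Total 4.

4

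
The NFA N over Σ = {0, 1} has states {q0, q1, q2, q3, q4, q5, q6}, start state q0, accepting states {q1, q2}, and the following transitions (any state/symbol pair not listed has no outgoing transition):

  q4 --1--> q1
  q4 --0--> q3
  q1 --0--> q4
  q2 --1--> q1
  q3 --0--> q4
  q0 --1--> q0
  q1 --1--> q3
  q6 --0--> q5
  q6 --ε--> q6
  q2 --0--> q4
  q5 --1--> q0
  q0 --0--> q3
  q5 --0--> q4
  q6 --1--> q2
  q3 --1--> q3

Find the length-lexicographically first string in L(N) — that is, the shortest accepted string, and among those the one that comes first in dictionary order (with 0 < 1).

001

A breadth-first search from q0 reaches an accepting state first via the path q0 → q3 → q4 → q1 on input 001.
No string of length < 3 is accepted (BFS exhausts all shorter strings without reaching an accepting state), and 001 is the lexicographically least accepting string of length 3.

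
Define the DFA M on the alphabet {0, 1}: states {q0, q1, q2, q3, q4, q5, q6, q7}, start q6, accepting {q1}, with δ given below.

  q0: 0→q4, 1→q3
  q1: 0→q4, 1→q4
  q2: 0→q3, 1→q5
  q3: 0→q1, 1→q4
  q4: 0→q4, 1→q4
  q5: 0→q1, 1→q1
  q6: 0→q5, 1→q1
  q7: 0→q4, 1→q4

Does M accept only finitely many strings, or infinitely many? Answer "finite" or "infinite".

The useful states (reachable from q6 and able to reach an accepting state) are {q1, q5, q6}.
Restricted to these states the transition graph has no cycle, so every accepting path has bounded length and L is finite.

finite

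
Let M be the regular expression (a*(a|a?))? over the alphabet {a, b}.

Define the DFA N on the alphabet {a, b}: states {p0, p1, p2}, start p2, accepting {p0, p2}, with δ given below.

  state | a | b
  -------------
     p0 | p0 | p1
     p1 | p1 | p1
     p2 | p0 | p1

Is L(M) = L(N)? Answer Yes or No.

Yes

Converting the expression M to a DFA (subset construction, then merging equivalent states) gives the minimal DFA with states {m0, m1}, start state m0, accepting states {m0} and transitions m0: a→m0, b→m1; m1: a→m1, b→m1.
Exploring the product automaton M × N from the start pair (m0, p2), following both machines on each input symbol, reaches 3 state pairs: (m0, p2), (m0, p0), (m1, p1).
M accepts in {m0} and N accepts in {p0, p2}. In every reachable pair the two components are either both accepting — (m0, p2), (m0, p0) — or both non-accepting, so no string is accepted by exactly one of the machines: L(M) \ L(N) and L(N) \ L(M) are both empty.
Hence every string is accepted by M iff it is accepted by N, and the two languages coincide.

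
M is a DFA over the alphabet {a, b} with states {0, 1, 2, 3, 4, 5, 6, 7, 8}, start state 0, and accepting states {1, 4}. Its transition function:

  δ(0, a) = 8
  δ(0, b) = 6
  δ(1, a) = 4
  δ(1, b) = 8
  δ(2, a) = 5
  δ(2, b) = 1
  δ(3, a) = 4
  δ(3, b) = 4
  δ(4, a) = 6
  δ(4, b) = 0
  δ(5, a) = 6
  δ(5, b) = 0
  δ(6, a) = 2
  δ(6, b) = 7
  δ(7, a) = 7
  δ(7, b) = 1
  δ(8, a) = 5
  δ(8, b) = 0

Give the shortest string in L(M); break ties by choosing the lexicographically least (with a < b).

A breadth-first search from 0 reaches an accepting state first via the path 0 → 6 → 2 → 1 on input bab.
No string of length < 3 is accepted (BFS exhausts all shorter strings without reaching an accepting state), and bab is the lexicographically least accepting string of length 3.

bab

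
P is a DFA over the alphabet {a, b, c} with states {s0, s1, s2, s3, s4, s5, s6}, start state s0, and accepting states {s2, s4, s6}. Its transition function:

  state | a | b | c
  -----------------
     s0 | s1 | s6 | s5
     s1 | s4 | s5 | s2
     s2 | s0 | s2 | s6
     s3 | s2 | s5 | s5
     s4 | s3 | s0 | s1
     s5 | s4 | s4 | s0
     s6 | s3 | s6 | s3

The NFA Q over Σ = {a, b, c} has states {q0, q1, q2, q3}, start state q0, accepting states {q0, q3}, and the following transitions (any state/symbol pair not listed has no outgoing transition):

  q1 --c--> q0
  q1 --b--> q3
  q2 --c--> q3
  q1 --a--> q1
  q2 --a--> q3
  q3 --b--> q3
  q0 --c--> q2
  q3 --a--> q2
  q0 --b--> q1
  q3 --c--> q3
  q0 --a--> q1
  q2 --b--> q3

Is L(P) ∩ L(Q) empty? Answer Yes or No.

The string ac is accepted by both P and Q.
Hence L(P) ∩ L(Q) ≠ ∅.

No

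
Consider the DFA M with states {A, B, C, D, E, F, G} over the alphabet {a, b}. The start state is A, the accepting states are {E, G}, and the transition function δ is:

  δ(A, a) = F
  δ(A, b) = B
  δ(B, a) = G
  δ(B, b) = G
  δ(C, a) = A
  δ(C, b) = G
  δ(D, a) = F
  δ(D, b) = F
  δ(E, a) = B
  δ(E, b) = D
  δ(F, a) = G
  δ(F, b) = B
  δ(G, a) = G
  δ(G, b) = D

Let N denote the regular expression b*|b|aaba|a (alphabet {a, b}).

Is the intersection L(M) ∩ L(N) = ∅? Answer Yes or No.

The string bb is accepted by both M and N.
Hence L(M) ∩ L(N) ≠ ∅.

No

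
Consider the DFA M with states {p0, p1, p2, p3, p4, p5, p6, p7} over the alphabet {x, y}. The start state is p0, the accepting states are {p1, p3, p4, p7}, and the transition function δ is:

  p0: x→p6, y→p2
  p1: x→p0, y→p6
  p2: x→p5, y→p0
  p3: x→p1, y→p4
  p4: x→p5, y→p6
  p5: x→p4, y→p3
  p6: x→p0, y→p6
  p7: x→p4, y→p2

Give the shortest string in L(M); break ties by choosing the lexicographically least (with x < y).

yxx

A breadth-first search from p0 reaches an accepting state first via the path p0 → p2 → p5 → p4 on input yxx.
No string of length < 3 is accepted (BFS exhausts all shorter strings without reaching an accepting state), and yxx is the lexicographically least accepting string of length 3.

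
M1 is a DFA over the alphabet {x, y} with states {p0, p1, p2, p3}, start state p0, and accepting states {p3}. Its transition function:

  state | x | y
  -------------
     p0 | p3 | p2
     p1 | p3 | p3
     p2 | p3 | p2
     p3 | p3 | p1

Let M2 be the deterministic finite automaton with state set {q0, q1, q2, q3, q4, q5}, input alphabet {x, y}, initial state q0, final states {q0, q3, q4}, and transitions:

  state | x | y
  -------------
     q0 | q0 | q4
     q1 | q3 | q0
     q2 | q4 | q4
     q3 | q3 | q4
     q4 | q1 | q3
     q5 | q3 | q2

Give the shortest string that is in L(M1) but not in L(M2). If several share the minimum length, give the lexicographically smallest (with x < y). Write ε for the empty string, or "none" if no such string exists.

yx

The string yx is accepted by M1 but not by M2.
No shorter string lies in the difference, and yx is the lexicographically first length-2 string in L(M1) \ L(M2).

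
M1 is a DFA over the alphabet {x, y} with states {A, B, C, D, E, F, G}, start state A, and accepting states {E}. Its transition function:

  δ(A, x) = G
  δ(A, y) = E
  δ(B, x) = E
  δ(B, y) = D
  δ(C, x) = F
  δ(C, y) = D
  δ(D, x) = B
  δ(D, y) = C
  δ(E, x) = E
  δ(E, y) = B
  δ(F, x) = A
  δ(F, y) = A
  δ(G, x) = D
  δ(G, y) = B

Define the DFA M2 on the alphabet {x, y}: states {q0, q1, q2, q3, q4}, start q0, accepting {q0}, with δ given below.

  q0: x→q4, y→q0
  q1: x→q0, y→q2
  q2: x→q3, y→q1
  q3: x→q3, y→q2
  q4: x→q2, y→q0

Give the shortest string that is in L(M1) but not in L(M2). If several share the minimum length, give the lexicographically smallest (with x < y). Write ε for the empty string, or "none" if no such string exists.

yx

The string yx is accepted by M1 but not by M2.
No shorter string lies in the difference, and yx is the lexicographically first length-2 string in L(M1) \ L(M2).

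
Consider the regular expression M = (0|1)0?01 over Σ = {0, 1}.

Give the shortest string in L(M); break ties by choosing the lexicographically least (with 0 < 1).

By inspection of the expression, no string of length less than 3 matches, and 001 is the lexicographically first match of length 3.

001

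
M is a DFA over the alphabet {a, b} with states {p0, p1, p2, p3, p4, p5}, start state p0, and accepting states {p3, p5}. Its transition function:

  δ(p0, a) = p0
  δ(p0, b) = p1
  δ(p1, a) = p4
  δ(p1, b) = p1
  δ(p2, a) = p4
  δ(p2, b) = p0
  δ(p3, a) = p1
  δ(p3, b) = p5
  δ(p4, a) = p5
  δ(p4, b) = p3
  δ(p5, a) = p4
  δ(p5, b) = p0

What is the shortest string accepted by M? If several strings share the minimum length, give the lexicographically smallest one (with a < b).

A breadth-first search from p0 reaches an accepting state first via the path p0 → p1 → p4 → p5 on input baa.
No string of length < 3 is accepted (BFS exhausts all shorter strings without reaching an accepting state), and baa is the lexicographically least accepting string of length 3.

baa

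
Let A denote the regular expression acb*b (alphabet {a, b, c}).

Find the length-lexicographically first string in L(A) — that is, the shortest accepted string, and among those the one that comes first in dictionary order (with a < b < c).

By inspection of the expression, no string of length less than 3 matches, and acb is the lexicographically first match of length 3.

acb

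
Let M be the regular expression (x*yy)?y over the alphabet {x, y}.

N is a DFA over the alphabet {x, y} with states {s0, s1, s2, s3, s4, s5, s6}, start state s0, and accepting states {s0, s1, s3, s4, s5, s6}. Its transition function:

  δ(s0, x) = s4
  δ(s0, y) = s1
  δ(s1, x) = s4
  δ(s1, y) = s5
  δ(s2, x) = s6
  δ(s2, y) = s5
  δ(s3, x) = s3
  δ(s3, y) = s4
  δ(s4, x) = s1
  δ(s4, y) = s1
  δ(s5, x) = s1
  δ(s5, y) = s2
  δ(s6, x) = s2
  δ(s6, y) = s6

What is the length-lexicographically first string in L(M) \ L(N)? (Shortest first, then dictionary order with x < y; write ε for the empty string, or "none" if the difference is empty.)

yyy

The string yyy is accepted by M but not by N.
No shorter string lies in the difference, and yyy is the lexicographically first length-3 string in L(M) \ L(N).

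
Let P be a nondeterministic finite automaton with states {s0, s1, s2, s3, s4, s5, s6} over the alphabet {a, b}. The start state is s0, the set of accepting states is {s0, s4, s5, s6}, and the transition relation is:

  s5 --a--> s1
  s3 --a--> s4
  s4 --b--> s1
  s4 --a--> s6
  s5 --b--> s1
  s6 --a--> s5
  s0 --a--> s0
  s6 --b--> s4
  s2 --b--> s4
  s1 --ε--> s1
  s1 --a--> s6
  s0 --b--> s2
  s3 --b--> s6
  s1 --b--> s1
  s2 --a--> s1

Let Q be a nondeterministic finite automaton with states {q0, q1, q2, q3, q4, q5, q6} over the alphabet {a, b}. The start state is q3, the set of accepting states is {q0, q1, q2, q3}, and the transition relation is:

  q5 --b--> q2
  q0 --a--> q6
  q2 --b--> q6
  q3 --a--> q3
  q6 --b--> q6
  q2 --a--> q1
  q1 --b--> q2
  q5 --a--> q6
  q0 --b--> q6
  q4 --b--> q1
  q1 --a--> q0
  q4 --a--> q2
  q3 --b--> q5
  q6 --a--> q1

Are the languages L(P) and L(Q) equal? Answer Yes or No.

Exploring the product automaton P × Q from the start pair (s0, q3), following both machines on each input symbol, reaches 6 state pairs: (s0, q3), (s2, q5), (s1, q6), (s4, q2), (s6, q1), (s5, q0).
P accepts in {s0, s4, s5, s6} and Q accepts in {q0, q1, q2, q3}. In every reachable pair the two components are either both accepting — (s0, q3), (s4, q2), (s6, q1), (s5, q0) — or both non-accepting, so no string is accepted by exactly one of the machines: L(P) \ L(Q) and L(Q) \ L(P) are both empty.
Hence every string is accepted by P iff it is accepted by Q, and the two languages coincide.

Yes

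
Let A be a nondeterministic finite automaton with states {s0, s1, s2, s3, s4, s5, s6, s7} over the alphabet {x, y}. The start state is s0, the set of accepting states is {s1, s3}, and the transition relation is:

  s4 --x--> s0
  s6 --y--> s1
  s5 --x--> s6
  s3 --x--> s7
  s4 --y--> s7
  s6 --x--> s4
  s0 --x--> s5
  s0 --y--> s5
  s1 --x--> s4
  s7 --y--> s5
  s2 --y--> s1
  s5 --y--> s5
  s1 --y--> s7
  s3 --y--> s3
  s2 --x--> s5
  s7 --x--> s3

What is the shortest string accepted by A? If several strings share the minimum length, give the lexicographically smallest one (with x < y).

xxy

A breadth-first search from s0 reaches an accepting state first via the path s0 → s5 → s6 → s1 on input xxy.
No string of length < 3 is accepted (BFS exhausts all shorter strings without reaching an accepting state), and xxy is the lexicographically least accepting string of length 3.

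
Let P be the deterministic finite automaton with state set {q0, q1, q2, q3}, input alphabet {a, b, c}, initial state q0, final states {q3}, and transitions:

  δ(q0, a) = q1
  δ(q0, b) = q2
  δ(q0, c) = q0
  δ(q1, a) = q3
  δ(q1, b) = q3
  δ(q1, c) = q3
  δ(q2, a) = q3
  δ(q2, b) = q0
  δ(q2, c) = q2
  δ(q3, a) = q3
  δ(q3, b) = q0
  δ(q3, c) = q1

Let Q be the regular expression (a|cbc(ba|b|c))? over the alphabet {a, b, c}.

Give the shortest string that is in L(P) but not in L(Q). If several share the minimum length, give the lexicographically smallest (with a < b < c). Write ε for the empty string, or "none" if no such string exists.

aa

The string aa is accepted by P but not by Q.
No shorter string lies in the difference, and aa is the lexicographically first length-2 string in L(P) \ L(Q).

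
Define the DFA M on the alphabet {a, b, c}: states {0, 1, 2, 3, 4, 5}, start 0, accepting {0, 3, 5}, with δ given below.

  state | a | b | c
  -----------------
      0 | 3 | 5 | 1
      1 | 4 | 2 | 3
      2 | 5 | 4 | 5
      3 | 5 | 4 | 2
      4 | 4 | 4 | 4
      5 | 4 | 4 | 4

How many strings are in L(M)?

The useful subgraph on states {0, 1, 2, 3, 5} is acyclic, so L(M) is finite; the longest accepting path visits 5 useful states, giving maximum string length 4.
Counting accepting paths from 0 by length: 1 of length 0, 2 of length 1, 2 of length 2, 5 of length 3, 2 of length 4. Total 12.

12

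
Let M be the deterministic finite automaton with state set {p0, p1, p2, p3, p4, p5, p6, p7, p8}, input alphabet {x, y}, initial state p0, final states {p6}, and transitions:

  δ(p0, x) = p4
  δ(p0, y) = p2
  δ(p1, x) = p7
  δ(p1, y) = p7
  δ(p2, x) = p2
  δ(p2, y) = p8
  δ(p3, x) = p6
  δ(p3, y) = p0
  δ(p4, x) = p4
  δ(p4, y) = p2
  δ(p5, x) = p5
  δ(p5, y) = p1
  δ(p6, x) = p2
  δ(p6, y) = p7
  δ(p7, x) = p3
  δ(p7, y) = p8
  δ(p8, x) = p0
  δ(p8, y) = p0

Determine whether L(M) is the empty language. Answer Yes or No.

Yes

The states reachable from the start state are {p0, p2, p4, p8}.
None of the accepting states {p6} is reachable, so no string is accepted and L(M) = ∅.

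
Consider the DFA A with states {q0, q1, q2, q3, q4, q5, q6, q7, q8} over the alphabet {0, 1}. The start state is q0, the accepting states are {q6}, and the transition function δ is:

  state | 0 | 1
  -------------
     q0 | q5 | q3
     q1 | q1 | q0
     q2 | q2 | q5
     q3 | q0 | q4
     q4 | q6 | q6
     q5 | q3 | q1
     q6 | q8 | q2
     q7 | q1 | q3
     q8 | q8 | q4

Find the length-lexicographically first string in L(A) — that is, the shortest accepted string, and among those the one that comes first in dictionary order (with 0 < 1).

A breadth-first search from q0 reaches an accepting state first via the path q0 → q3 → q4 → q6 on input 110.
No string of length < 3 is accepted (BFS exhausts all shorter strings without reaching an accepting state), and 110 is the lexicographically least accepting string of length 3.

110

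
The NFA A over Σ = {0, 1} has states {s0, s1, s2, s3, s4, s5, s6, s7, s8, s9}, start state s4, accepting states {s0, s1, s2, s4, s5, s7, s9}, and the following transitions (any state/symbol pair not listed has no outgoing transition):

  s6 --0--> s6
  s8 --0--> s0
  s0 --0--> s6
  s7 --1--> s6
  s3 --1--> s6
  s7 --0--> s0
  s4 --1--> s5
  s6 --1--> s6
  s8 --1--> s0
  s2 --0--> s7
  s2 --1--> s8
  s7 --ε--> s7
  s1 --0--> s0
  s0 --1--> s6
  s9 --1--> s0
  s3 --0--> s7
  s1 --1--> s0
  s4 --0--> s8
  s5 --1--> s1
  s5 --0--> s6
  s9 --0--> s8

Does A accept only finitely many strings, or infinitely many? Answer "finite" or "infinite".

finite

The useful states (reachable from s4 and able to reach an accepting state) are {s0, s1, s4, s5, s8}.
Restricted to these states the transition graph has no cycle, so every accepting path has bounded length and L is finite.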